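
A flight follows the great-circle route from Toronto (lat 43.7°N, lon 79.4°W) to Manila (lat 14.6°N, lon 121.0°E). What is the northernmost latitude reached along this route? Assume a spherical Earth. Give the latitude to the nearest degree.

The great circle lies in the plane with unit normal n̂ = (p₁ × p₂)/|p₁ × p₂|.
Here n̂_z ≈ -0.278; the vertex latitude is φ_max = arccos|n̂_z| ≈ 73.8°.
Check via Clairaut: cos φ_max = |cos φ₁| · sin C = cos(43.7°)·sin(22.6°) ≈ 0.278, again giving ≈ 73.8°.

≈ 74°N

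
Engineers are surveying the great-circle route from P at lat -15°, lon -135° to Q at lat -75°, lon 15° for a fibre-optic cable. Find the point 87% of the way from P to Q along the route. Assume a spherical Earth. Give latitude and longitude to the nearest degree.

The haversine formula gives a central angle δ ≈ 1.537 rad (88.1°) between the endpoints.
Interpolate at f = 0.87 with slerp weights a = sin((1−f)δ)/sin δ ≈ 0.199, b = sin(fδ)/sin δ ≈ 0.973.
p = a·p₁ + b·p₂ ≈ (0.108, -0.070, -0.992); φ = arcsin(p_z) ≈ -82.61°, λ = atan2(p_y, p_x) ≈ -33.20°.

≈ lat -83°, lon -33°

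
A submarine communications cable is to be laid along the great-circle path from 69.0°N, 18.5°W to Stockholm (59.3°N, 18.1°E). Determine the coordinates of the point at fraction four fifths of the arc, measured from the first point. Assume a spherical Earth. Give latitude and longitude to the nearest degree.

≈ 62°N, 13°E

Write both endpoints as unit vectors p₁, p₂ with components (cos φ cos λ, cos φ sin λ, sin φ).
The central angle between the endpoints is δ = arccos(p₁·p₂) ≈ 0.319 rad (18.3°).
Interpolate at f = 4/5 with slerp weights a = sin((1−f)δ)/sin δ ≈ 0.203, b = sin(fδ)/sin δ ≈ 0.805.
p = a·p₁ + b·p₂ ≈ (0.460, 0.105, 0.882); φ = arcsin(p_z) ≈ 61.87°, λ = atan2(p_y, p_x) ≈ 12.81°.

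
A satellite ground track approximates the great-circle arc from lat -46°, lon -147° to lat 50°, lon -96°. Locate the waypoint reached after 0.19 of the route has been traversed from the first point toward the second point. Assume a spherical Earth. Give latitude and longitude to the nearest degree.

≈ lat -28°, lon -135°

Write both endpoints as unit vectors p₁, p₂ with components (cos φ cos λ, cos φ sin λ, sin φ).
The central angle between the endpoints is δ = arccos(p₁·p₂) ≈ 1.844 rad (105.7°).
Interpolate at f = 0.19 with slerp weights a = sin((1−f)δ)/sin δ ≈ 1.036, b = sin(fδ)/sin δ ≈ 0.357.
p = a·p₁ + b·p₂ ≈ (-0.627, -0.620, -0.472); φ = arcsin(p_z) ≈ -28.15°, λ = atan2(p_y, p_x) ≈ -135.35°.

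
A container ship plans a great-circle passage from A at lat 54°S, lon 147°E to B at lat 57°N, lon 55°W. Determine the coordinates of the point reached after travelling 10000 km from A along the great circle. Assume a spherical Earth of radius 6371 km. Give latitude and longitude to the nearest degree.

≈ lat 13°N, lon 142°W

Convert each endpoint to a unit vector on the sphere (x = cos φ cos λ, y = cos φ sin λ, z = sin φ).
The central angle between the endpoints is δ = arccos(p₁·p₂) ≈ 2.919 rad (167.2°). The total great-circle distance is δ·R ≈ 2.919 × 6371 ≈ 18597 km, so the target fraction is f = 10000/18597 ≈ 0.538.
Interpolate at f ≈ 0.538 with slerp weights a = sin((1−f)δ)/sin δ ≈ 4.418, b = sin(fδ)/sin δ ≈ 4.529.
p = a·p₁ + b·p₂ ≈ (-0.763, -0.606, 0.224); φ = arcsin(p_z) ≈ 12.93°, λ = atan2(p_y, p_x) ≈ -141.55°.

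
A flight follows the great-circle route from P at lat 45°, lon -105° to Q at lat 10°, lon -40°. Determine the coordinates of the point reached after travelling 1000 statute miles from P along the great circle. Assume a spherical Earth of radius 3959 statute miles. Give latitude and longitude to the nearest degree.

Write both endpoints as unit vectors p₁, p₂ with components (cos φ cos λ, cos φ sin λ, sin φ).
The central angle between the endpoints is δ = arccos(p₁·p₂) ≈ 1.141 rad (65.3°). The total great-circle distance is δ·R ≈ 1.141 × 3959 ≈ 4515 mi, so the target fraction is f = 1000/4515 ≈ 0.221.
Interpolate at f ≈ 0.221 with slerp weights a = sin((1−f)δ)/sin δ ≈ 0.854, b = sin(fδ)/sin δ ≈ 0.275.
p = a·p₁ + b·p₂ ≈ (0.051, -0.757, 0.651); φ = arcsin(p_z) ≈ 40.64°, λ = atan2(p_y, p_x) ≈ -86.13°.

≈ lat 41°, lon -86°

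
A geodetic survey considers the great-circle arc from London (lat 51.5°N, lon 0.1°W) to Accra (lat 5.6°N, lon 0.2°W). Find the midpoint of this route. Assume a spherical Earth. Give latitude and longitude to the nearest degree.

From cos δ = sin φ₁ sin φ₂ + cos φ₁ cos φ₂ cos Δλ, the central angle is δ ≈ 0.801 rad (45.9°).
Interpolate at f = 1/2 with slerp weights a = sin((1−f)δ)/sin δ ≈ 0.543, b = sin(fδ)/sin δ ≈ 0.543.
p = a·p₁ + b·p₂ ≈ (0.878, -0.002, 0.478); φ = arcsin(p_z) ≈ 28.55°, λ = atan2(p_y, p_x) ≈ -0.16°.

≈ lat 29°N, lon 0°E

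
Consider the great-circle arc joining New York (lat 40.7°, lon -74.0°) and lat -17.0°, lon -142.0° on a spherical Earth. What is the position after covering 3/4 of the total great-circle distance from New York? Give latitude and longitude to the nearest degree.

≈ lat -1°, lon -127°

The haversine formula gives a central angle δ ≈ 1.490 rad (85.4°) between the endpoints.
Interpolate at f = 3/4 with slerp weights a = sin((1−f)δ)/sin δ ≈ 0.365, b = sin(fδ)/sin δ ≈ 0.902.
p = a·p₁ + b·p₂ ≈ (-0.603, -0.797, -0.026); φ = arcsin(p_z) ≈ -1.47°, λ = atan2(p_y, p_x) ≈ -127.12°.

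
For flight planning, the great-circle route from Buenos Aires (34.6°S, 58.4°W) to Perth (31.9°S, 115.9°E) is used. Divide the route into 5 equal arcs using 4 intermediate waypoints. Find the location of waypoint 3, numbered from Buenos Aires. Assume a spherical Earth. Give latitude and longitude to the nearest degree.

≈ 77°S, 100°E

Convert each endpoint to a unit vector on the sphere (x = cos φ cos λ, y = cos φ sin λ, z = sin φ).
The central angle between the endpoints is δ = arccos(p₁·p₂) ≈ 1.977 rad (113.3°).
Interpolate at f = 3/5 with slerp weights a = sin((1−f)δ)/sin δ ≈ 0.774, b = sin(fδ)/sin δ ≈ 1.009.
p = a·p₁ + b·p₂ ≈ (-0.040, 0.228, -0.973); φ = arcsin(p_z) ≈ -76.61°, λ = atan2(p_y, p_x) ≈ 100.05°.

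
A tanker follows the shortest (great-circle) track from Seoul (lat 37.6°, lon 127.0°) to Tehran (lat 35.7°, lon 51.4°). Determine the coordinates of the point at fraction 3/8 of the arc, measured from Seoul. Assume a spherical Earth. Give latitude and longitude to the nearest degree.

≈ lat 43°, lon 99°

Write both endpoints as unit vectors p₁, p₂ with components (cos φ cos λ, cos φ sin λ, sin φ).
The central angle between the endpoints is δ = arccos(p₁·p₂) ≈ 1.029 rad (58.9°).
Interpolate at f = 3/8 with slerp weights a = sin((1−f)δ)/sin δ ≈ 0.700, b = sin(fδ)/sin δ ≈ 0.439.
p = a·p₁ + b·p₂ ≈ (-0.111, 0.722, 0.683); φ = arcsin(p_z) ≈ 43.10°, λ = atan2(p_y, p_x) ≈ 98.76°.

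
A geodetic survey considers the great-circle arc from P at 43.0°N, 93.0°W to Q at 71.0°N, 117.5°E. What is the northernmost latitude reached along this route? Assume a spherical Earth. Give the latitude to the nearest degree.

≈ 82°N

The great circle lies in the plane with unit normal n̂ = (p₁ × p₂)/|p₁ × p₂|.
Here n̂_z ≈ -0.135; the vertex latitude is φ_max = arccos|n̂_z| ≈ 82.3°.
Check via Clairaut: cos φ_max = |cos φ₁| · sin C = cos(43.0°)·sin(10.6°) ≈ 0.135, again giving ≈ 82.3°.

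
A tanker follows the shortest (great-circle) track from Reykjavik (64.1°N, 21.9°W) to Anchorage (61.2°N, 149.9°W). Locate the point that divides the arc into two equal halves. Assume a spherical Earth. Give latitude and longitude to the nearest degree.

≈ (77°N, 92°W)

Write both endpoints as unit vectors p₁, p₂ with components (cos φ cos λ, cos φ sin λ, sin φ).
The central angle between the endpoints is δ = arccos(p₁·p₂) ≈ 0.852 rad (48.8°).
Interpolate at f = 1/2 with slerp weights a = sin((1−f)δ)/sin δ ≈ 0.549, b = sin(fδ)/sin δ ≈ 0.549.
p = a·p₁ + b·p₂ ≈ (-0.006, -0.222, 0.975); φ = arcsin(p_z) ≈ 77.16°, λ = atan2(p_y, p_x) ≈ -91.63°.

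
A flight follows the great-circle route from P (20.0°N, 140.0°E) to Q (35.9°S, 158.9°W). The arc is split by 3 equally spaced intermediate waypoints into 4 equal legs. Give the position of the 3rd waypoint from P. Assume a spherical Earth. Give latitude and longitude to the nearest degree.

≈ (23°S, 177°W)

From cos δ = sin φ₁ sin φ₂ + cos φ₁ cos φ₂ cos Δλ, the central angle is δ ≈ 1.403 rad (80.4°).
Interpolate at f = 3/4 with slerp weights a = sin((1−f)δ)/sin δ ≈ 0.348, b = sin(fδ)/sin δ ≈ 0.881.
p = a·p₁ + b·p₂ ≈ (-0.917, -0.046, -0.397); φ = arcsin(p_z) ≈ -23.41°, λ = atan2(p_y, p_x) ≈ -177.10°.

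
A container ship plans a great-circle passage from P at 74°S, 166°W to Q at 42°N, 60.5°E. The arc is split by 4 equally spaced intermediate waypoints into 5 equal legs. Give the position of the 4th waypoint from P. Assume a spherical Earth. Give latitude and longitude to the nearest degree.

Convert each endpoint to a unit vector on the sphere (x = cos φ cos λ, y = cos φ sin λ, z = sin φ).
The central angle between the endpoints is δ = arccos(p₁·p₂) ≈ 2.472 rad (141.6°).
Interpolate at f = 4/5 with slerp weights a = sin((1−f)δ)/sin δ ≈ 0.765, b = sin(fδ)/sin δ ≈ 1.480.
p = a·p₁ + b·p₂ ≈ (0.337, 0.906, 0.255); φ = arcsin(p_z) ≈ 14.78°, λ = atan2(p_y, p_x) ≈ 69.60°.

≈ 15°N, 70°E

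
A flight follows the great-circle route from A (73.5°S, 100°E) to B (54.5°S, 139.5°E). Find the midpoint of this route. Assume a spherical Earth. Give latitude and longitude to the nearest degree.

From cos δ = sin φ₁ sin φ₂ + cos φ₁ cos φ₂ cos Δλ, the central angle is δ ≈ 0.433 rad (24.8°).
Interpolate at f = 1/2 with slerp weights a = sin((1−f)δ)/sin δ ≈ 0.512, b = sin(fδ)/sin δ ≈ 0.512.
p = a·p₁ + b·p₂ ≈ (-0.251, 0.336, -0.908); φ = arcsin(p_z) ≈ -65.18°, λ = atan2(p_y, p_x) ≈ 126.77°.

≈ (65°S, 127°E)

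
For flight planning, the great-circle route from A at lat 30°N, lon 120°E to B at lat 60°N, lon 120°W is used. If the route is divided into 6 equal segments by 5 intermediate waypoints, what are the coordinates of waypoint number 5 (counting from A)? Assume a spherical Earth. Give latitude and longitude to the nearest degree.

From cos δ = sin φ₁ sin φ₂ + cos φ₁ cos φ₂ cos Δλ, the central angle is δ ≈ 1.353 rad (77.5°).
Interpolate at f = 5/6 with slerp weights a = sin((1−f)δ)/sin δ ≈ 0.229, b = sin(fδ)/sin δ ≈ 0.925.
p = a·p₁ + b·p₂ ≈ (-0.330, -0.229, 0.916); φ = arcsin(p_z) ≈ 66.30°, λ = atan2(p_y, p_x) ≈ -145.29°.

≈ lat 66°N, lon 145°W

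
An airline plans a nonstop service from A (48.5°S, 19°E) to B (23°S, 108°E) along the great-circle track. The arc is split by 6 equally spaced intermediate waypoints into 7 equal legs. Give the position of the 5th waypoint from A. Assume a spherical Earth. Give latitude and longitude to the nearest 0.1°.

The haversine formula gives a central angle δ ≈ 1.263 rad (72.3°) between the endpoints.
Interpolate at f = 5/7 with slerp weights a = sin((1−f)δ)/sin δ ≈ 0.370, b = sin(fδ)/sin δ ≈ 0.823.
p = a·p₁ + b·p₂ ≈ (-0.002, 0.801, -0.599); φ = arcsin(p_z) ≈ -36.81°, λ = atan2(p_y, p_x) ≈ 90.15°.

≈ (36.8°S, 90.2°E)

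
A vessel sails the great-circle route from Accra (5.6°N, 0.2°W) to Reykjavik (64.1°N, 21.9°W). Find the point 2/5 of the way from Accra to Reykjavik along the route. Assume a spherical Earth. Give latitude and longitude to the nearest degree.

Write both endpoints as unit vectors p₁, p₂ with components (cos φ cos λ, cos φ sin λ, sin φ).
The central angle between the endpoints is δ = arccos(p₁·p₂) ≈ 1.057 rad (60.5°).
Interpolate at f = 2/5 with slerp weights a = sin((1−f)δ)/sin δ ≈ 0.680, b = sin(fδ)/sin δ ≈ 0.471.
p = a·p₁ + b·p₂ ≈ (0.868, -0.079, 0.490); φ = arcsin(p_z) ≈ 29.35°, λ = atan2(p_y, p_x) ≈ -5.21°.

≈ 29°N, 5°W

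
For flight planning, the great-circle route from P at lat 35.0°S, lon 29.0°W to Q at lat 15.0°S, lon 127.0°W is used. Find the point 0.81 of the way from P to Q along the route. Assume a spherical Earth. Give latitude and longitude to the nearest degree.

≈ lat 24°S, lon 112°W

Convert each endpoint to a unit vector on the sphere (x = cos φ cos λ, y = cos φ sin λ, z = sin φ).
The central angle between the endpoints is δ = arccos(p₁·p₂) ≈ 1.532 rad (87.8°).
Interpolate at f = 0.81 with slerp weights a = sin((1−f)δ)/sin δ ≈ 0.287, b = sin(fδ)/sin δ ≈ 0.947.
p = a·p₁ + b·p₂ ≈ (-0.345, -0.845, -0.410); φ = arcsin(p_z) ≈ -24.20°, λ = atan2(p_y, p_x) ≈ -112.20°.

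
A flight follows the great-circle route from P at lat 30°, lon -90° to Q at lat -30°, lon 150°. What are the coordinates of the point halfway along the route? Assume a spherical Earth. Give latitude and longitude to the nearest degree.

≈ lat 0°, lon -150°

The haversine formula gives a central angle δ ≈ 2.246 rad (128.7°) between the endpoints.
Interpolate at f = 1/2 with slerp weights a = sin((1−f)δ)/sin δ ≈ 1.155, b = sin(fδ)/sin δ ≈ 1.155.
p = a·p₁ + b·p₂ ≈ (-0.866, -0.500, 0.000); φ = arcsin(p_z) ≈ 0.00°, λ = atan2(p_y, p_x) ≈ -150.00°.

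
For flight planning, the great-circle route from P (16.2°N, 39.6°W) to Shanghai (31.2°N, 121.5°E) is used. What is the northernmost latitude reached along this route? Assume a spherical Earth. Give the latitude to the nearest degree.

≈ 70°N

The great circle lies in the plane with unit normal n̂ = (p₁ × p₂)/|p₁ × p₂|.
Here n̂_z ≈ +0.344; the vertex latitude is φ_max = arccos|n̂_z| ≈ 69.9°.
Check via Clairaut: cos φ_max = |cos φ₁| · sin C = cos(16.2°)·sin(21.0°) ≈ 0.344, again giving ≈ 69.9°.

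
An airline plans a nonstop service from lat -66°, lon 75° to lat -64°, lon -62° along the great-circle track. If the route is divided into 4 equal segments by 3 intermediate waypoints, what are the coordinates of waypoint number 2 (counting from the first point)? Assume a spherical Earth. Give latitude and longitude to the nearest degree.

≈ lat -80°, lon 1°

Write both endpoints as unit vectors p₁, p₂ with components (cos φ cos λ, cos φ sin λ, sin φ).
The central angle between the endpoints is δ = arccos(p₁·p₂) ≈ 0.808 rad (46.3°).
Interpolate at f = 2/4 with slerp weights a = sin((1−f)δ)/sin δ ≈ 0.544, b = sin(fδ)/sin δ ≈ 0.544.
p = a·p₁ + b·p₂ ≈ (0.169, 0.003, -0.986); φ = arcsin(p_z) ≈ -80.26°, λ = atan2(p_y, p_x) ≈ 1.07°.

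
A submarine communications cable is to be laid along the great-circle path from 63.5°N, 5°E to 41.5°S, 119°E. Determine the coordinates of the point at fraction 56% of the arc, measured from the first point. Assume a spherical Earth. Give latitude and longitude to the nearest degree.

Write both endpoints as unit vectors p₁, p₂ with components (cos φ cos λ, cos φ sin λ, sin φ).
The central angle between the endpoints is δ = arccos(p₁·p₂) ≈ 2.388 rad (136.8°).
Interpolate at f = 0.56 with slerp weights a = sin((1−f)δ)/sin δ ≈ 1.267, b = sin(fδ)/sin δ ≈ 1.421.
p = a·p₁ + b·p₂ ≈ (0.047, 0.980, 0.193); φ = arcsin(p_z) ≈ 11.11°, λ = atan2(p_y, p_x) ≈ 87.23°.

≈ 11°N, 87°E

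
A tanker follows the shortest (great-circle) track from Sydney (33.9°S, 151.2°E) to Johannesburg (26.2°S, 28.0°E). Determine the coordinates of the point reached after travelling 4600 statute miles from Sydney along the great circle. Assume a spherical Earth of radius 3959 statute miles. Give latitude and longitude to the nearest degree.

The haversine formula gives a central angle δ ≈ 1.733 rad (99.3°) between the endpoints. The total great-circle distance is δ·R ≈ 1.733 × 3959 ≈ 6861 mi, so the target fraction is f = 4600/6861 ≈ 0.670.
Interpolate at f ≈ 0.670 with slerp weights a = sin((1−f)δ)/sin δ ≈ 0.548, b = sin(fδ)/sin δ ≈ 0.930.
p = a·p₁ + b·p₂ ≈ (0.338, 0.611, -0.716); φ = arcsin(p_z) ≈ -45.73°, λ = atan2(p_y, p_x) ≈ 61.02°.

≈ 46°S, 61°E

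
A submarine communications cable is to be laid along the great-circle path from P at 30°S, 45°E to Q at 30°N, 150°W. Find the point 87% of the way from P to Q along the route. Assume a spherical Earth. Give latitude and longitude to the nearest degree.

≈ 26°N, 174°W

Write both endpoints as unit vectors p₁, p₂ with components (cos φ cos λ, cos φ sin λ, sin φ).
The central angle between the endpoints is δ = arccos(p₁·p₂) ≈ 2.915 rad (167.0°).
Interpolate at f = 0.87 with slerp weights a = sin((1−f)δ)/sin δ ≈ 1.647, b = sin(fδ)/sin δ ≈ 2.534.
p = a·p₁ + b·p₂ ≈ (-0.892, -0.089, 0.443); φ = arcsin(p_z) ≈ 26.33°, λ = atan2(p_y, p_x) ≈ -174.32°.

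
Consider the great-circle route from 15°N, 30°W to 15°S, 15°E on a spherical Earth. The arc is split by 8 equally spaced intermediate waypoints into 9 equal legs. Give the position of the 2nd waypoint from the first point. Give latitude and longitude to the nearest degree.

Write both endpoints as unit vectors p₁, p₂ with components (cos φ cos λ, cos φ sin λ, sin φ).
The central angle between the endpoints is δ = arccos(p₁·p₂) ≈ 0.936 rad (53.6°).
Interpolate at f = 2/9 with slerp weights a = sin((1−f)δ)/sin δ ≈ 0.826, b = sin(fδ)/sin δ ≈ 0.256.
p = a·p₁ + b·p₂ ≈ (0.931, -0.335, 0.148); φ = arcsin(p_z) ≈ 8.48°, λ = atan2(p_y, p_x) ≈ -19.80°.

≈ 8°N, 20°W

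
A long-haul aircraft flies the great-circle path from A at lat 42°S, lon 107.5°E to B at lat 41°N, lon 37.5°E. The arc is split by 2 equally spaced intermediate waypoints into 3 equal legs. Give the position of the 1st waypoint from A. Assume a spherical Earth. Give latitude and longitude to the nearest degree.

Convert each endpoint to a unit vector on the sphere (x = cos φ cos λ, y = cos φ sin λ, z = sin φ).
The central angle between the endpoints is δ = arccos(p₁·p₂) ≈ 1.821 rad (104.3°).
Interpolate at f = 1/3 with slerp weights a = sin((1−f)δ)/sin δ ≈ 0.967, b = sin(fδ)/sin δ ≈ 0.589.
p = a·p₁ + b·p₂ ≈ (0.136, 0.956, -0.261); φ = arcsin(p_z) ≈ -15.12°, λ = atan2(p_y, p_x) ≈ 81.88°.

≈ lat 15°S, lon 82°E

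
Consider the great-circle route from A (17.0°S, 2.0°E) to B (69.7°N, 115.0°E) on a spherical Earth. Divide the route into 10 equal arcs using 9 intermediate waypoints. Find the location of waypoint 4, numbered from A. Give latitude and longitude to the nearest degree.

≈ (26°N, 18°E)

Convert each endpoint to a unit vector on the sphere (x = cos φ cos λ, y = cos φ sin λ, z = sin φ).
The central angle between the endpoints is δ = arccos(p₁·p₂) ≈ 1.987 rad (113.8°).
Interpolate at f = 4/10 with slerp weights a = sin((1−f)δ)/sin δ ≈ 1.016, b = sin(fδ)/sin δ ≈ 0.780.
p = a·p₁ + b·p₂ ≈ (0.856, 0.279, 0.435); φ = arcsin(p_z) ≈ 25.76°, λ = atan2(p_y, p_x) ≈ 18.06°.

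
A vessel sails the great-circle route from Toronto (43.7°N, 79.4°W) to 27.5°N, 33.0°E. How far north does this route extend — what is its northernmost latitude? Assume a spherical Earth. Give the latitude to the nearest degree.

≈ 54°N

The great circle lies in the plane with unit normal n̂ = (p₁ × p₂)/|p₁ × p₂|.
Here n̂_z ≈ +0.595; the vertex latitude is φ_max = arccos|n̂_z| ≈ 53.5°.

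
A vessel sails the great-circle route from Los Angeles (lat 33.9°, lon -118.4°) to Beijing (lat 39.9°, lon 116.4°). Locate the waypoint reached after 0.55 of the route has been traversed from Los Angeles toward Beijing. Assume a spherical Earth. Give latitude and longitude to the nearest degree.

≈ lat 59°, lon 175°

From cos δ = sin φ₁ sin φ₂ + cos φ₁ cos φ₂ cos Δλ, the central angle is δ ≈ 1.580 rad (90.5°).
Interpolate at f = 0.55 with slerp weights a = sin((1−f)δ)/sin δ ≈ 0.653, b = sin(fδ)/sin δ ≈ 0.764.
p = a·p₁ + b·p₂ ≈ (-0.518, 0.048, 0.854); φ = arcsin(p_z) ≈ 58.64°, λ = atan2(p_y, p_x) ≈ 174.67°.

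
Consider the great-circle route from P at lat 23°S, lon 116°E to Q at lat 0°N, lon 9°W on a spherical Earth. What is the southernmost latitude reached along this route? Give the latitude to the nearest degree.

The great circle lies in the plane with unit normal n̂ = (p₁ × p₂)/|p₁ × p₂|.
Here n̂_z ≈ -0.888; the vertex latitude is φ_max = arccos|n̂_z| ≈ 27.4°.
Check via Clairaut: cos φ_max = |cos φ₁| · sin C = cos(23.0°)·sin(105.3°) ≈ 0.888, again giving ≈ 27.4°.

≈ 27°S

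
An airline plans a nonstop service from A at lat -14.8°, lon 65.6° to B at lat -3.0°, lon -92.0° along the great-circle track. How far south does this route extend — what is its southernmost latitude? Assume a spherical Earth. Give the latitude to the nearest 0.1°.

The great circle lies in the plane with unit normal n̂ = (p₁ × p₂)/|p₁ × p₂|.
Here n̂_z ≈ -0.772; the vertex latitude is φ_max = arccos|n̂_z| ≈ 39.4°.
Check via Clairaut: cos φ_max = |cos φ₁| · sin C = cos(14.8°)·sin(127.0°) ≈ 0.772, again giving ≈ 39.4°.

≈ -39.4°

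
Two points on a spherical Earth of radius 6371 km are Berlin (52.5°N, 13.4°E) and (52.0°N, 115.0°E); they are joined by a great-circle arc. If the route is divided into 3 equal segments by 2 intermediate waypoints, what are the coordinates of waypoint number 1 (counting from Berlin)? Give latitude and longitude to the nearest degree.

The haversine formula gives a central angle δ ≈ 0.989 rad (56.6°) between the endpoints.
Interpolate at f = 1/3 with slerp weights a = sin((1−f)δ)/sin δ ≈ 0.733, b = sin(fδ)/sin δ ≈ 0.387.
p = a·p₁ + b·p₂ ≈ (0.333, 0.320, 0.887); φ = arcsin(p_z) ≈ 62.49°, λ = atan2(p_y, p_x) ≈ 43.79°.

≈ (62°N, 44°E)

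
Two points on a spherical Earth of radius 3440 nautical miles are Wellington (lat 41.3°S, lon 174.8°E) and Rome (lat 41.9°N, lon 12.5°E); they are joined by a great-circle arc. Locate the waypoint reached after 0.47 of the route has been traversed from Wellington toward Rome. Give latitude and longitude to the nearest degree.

Write both endpoints as unit vectors p₁, p₂ with components (cos φ cos λ, cos φ sin λ, sin φ).
The central angle between the endpoints is δ = arccos(p₁·p₂) ≈ 2.911 rad (166.8°).
Interpolate at f = 0.47 with slerp weights a = sin((1−f)δ)/sin δ ≈ 4.369, b = sin(fδ)/sin δ ≈ 4.281.
p = a·p₁ + b·p₂ ≈ (-0.158, 0.987, -0.024); φ = arcsin(p_z) ≈ -1.40°, λ = atan2(p_y, p_x) ≈ 99.08°.

≈ lat 1°S, lon 99°E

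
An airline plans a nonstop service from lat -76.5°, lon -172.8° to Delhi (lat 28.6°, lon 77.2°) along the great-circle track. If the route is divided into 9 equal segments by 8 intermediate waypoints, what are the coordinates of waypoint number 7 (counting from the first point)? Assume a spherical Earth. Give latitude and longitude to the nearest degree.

≈ lat 2°, lon 84°

Convert each endpoint to a unit vector on the sphere (x = cos φ cos λ, y = cos φ sin λ, z = sin φ).
The central angle between the endpoints is δ = arccos(p₁·p₂) ≈ 2.136 rad (122.4°).
Interpolate at f = 7/9 with slerp weights a = sin((1−f)δ)/sin δ ≈ 0.541, b = sin(fδ)/sin δ ≈ 1.179.
p = a·p₁ + b·p₂ ≈ (0.104, 0.994, 0.038); φ = arcsin(p_z) ≈ 2.19°, λ = atan2(p_y, p_x) ≈ 84.02°.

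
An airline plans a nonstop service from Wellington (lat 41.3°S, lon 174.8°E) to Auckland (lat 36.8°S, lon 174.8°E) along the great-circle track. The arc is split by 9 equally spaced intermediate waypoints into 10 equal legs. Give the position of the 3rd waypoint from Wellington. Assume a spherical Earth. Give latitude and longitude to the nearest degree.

Convert each endpoint to a unit vector on the sphere (x = cos φ cos λ, y = cos φ sin λ, z = sin φ).
The central angle between the endpoints is δ = arccos(p₁·p₂) ≈ 0.079 rad (4.5°).
Interpolate at f = 3/10 with slerp weights a = sin((1−f)δ)/sin δ ≈ 0.700, b = sin(fδ)/sin δ ≈ 0.300.
p = a·p₁ + b·p₂ ≈ (-0.763, 0.069, -0.642); φ = arcsin(p_z) ≈ -39.95°, λ = atan2(p_y, p_x) ≈ 174.80°.

≈ lat 40°S, lon 175°E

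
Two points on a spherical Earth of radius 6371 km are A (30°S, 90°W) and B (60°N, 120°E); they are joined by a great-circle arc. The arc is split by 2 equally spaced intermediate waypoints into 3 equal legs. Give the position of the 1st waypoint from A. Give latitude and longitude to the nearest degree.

Convert each endpoint to a unit vector on the sphere (x = cos φ cos λ, y = cos φ sin λ, z = sin φ).
The central angle between the endpoints is δ = arccos(p₁·p₂) ≈ 2.512 rad (143.9°).
Interpolate at f = 1/3 with slerp weights a = sin((1−f)δ)/sin δ ≈ 1.688, b = sin(fδ)/sin δ ≈ 1.261.
p = a·p₁ + b·p₂ ≈ (-0.315, -0.916, 0.248); φ = arcsin(p_z) ≈ 14.34°, λ = atan2(p_y, p_x) ≈ -108.98°.

≈ (14°N, 109°W)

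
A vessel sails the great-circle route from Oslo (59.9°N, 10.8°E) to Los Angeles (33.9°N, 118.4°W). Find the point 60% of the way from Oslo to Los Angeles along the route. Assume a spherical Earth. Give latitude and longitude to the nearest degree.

The haversine formula gives a central angle δ ≈ 1.350 rad (77.3°) between the endpoints.
Interpolate at f = 0.60 with slerp weights a = sin((1−f)δ)/sin δ ≈ 0.527, b = sin(fδ)/sin δ ≈ 0.742.
p = a·p₁ + b·p₂ ≈ (-0.033, -0.492, 0.870); φ = arcsin(p_z) ≈ 60.43°, λ = atan2(p_y, p_x) ≈ -93.89°.

≈ (60°N, 94°W)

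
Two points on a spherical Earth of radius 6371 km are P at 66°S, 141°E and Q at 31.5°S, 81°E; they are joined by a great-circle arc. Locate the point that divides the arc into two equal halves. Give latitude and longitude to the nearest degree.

≈ 52°S, 99°E

Write both endpoints as unit vectors p₁, p₂ with components (cos φ cos λ, cos φ sin λ, sin φ).
The central angle between the endpoints is δ = arccos(p₁·p₂) ≈ 0.862 rad (49.4°).
Interpolate at f = 1/2 with slerp weights a = sin((1−f)δ)/sin δ ≈ 0.550, b = sin(fδ)/sin δ ≈ 0.550.
p = a·p₁ + b·p₂ ≈ (-0.101, 0.604, -0.790); φ = arcsin(p_z) ≈ -52.22°, λ = atan2(p_y, p_x) ≈ 99.45°.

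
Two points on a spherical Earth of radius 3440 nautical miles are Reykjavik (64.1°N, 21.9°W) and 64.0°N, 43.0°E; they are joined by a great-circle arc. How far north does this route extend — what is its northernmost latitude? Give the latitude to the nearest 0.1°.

The great circle lies in the plane with unit normal n̂ = (p₁ × p₂)/|p₁ × p₂|.
Here n̂_z ≈ +0.380; the vertex latitude is φ_max = arccos|n̂_z| ≈ 67.7°.
Check via Clairaut: cos φ_max = |cos φ₁| · sin C = cos(64.1°)·sin(60.4°) ≈ 0.380, again giving ≈ 67.7°.

≈ 67.7°N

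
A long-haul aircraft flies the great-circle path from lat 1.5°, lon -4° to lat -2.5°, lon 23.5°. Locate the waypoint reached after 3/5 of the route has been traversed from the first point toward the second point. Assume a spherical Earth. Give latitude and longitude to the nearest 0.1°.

≈ lat -0.9°, lon 12.5°

Write both endpoints as unit vectors p₁, p₂ with components (cos φ cos λ, cos φ sin λ, sin φ).
The central angle between the endpoints is δ = arccos(p₁·p₂) ≈ 0.485 rad (27.8°).
Interpolate at f = 3/5 with slerp weights a = sin((1−f)δ)/sin δ ≈ 0.414, b = sin(fδ)/sin δ ≈ 0.615.
p = a·p₁ + b·p₂ ≈ (0.976, 0.216, -0.016); φ = arcsin(p_z) ≈ -0.92°, λ = atan2(p_y, p_x) ≈ 12.49°.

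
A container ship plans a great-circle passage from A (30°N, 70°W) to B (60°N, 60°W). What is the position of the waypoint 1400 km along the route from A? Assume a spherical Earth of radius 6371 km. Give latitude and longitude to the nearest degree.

The haversine formula gives a central angle δ ≈ 0.537 rad (30.7°) between the endpoints. The total great-circle distance is δ·R ≈ 0.537 × 6371 ≈ 3419 km, so the target fraction is f = 1400/3419 ≈ 0.410.
Interpolate at f ≈ 0.410 with slerp weights a = sin((1−f)δ)/sin δ ≈ 0.609, b = sin(fδ)/sin δ ≈ 0.426.
p = a·p₁ + b·p₂ ≈ (0.287, -0.681, 0.674); φ = arcsin(p_z) ≈ 42.38°, λ = atan2(p_y, p_x) ≈ -67.13°.

≈ (42°N, 67°W)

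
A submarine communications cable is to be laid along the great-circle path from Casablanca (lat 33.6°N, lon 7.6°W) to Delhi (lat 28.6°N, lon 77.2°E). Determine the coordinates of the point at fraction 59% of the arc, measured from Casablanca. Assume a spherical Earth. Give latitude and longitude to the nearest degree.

≈ lat 38°N, lon 44°E

Convert each endpoint to a unit vector on the sphere (x = cos φ cos λ, y = cos φ sin λ, z = sin φ).
The central angle between the endpoints is δ = arccos(p₁·p₂) ≈ 1.233 rad (70.7°).
Interpolate at f = 0.59 with slerp weights a = sin((1−f)δ)/sin δ ≈ 0.513, b = sin(fδ)/sin δ ≈ 0.705.
p = a·p₁ + b·p₂ ≈ (0.561, 0.547, 0.621); φ = arcsin(p_z) ≈ 38.42°, λ = atan2(p_y, p_x) ≈ 44.28°.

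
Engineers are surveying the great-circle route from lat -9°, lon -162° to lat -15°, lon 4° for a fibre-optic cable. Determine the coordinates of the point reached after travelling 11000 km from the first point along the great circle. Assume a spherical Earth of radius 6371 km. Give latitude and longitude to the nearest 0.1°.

Convert each endpoint to a unit vector on the sphere (x = cos φ cos λ, y = cos φ sin λ, z = sin φ).
The central angle between the endpoints is δ = arccos(p₁·p₂) ≈ 2.658 rad (152.3°). The total great-circle distance is δ·R ≈ 2.658 × 6371 ≈ 16932 km, so the target fraction is f = 11000/16932 ≈ 0.650.
Interpolate at f ≈ 0.650 with slerp weights a = sin((1−f)δ)/sin δ ≈ 1.725, b = sin(fδ)/sin δ ≈ 2.124.
p = a·p₁ + b·p₂ ≈ (0.426, -0.383, -0.819); φ = arcsin(p_z) ≈ -55.03°, λ = atan2(p_y, p_x) ≈ -41.97°.

≈ lat -55.0°, lon -42.0°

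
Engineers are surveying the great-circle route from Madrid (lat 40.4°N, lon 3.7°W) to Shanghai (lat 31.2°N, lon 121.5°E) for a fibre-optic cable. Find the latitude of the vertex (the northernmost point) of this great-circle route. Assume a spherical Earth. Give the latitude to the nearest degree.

The great circle lies in the plane with unit normal n̂ = (p₁ × p₂)/|p₁ × p₂|.
Here n̂_z ≈ +0.533; the vertex latitude is φ_max = arccos|n̂_z| ≈ 57.8°.

≈ 58°N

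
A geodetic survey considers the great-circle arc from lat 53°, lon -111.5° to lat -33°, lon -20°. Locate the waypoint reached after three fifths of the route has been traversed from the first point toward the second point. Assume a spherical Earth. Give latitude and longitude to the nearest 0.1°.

Convert each endpoint to a unit vector on the sphere (x = cos φ cos λ, y = cos φ sin λ, z = sin φ).
The central angle between the endpoints is δ = arccos(p₁·p₂) ≈ 2.036 rad (116.6°).
Interpolate at f = 3/5 with slerp weights a = sin((1−f)δ)/sin δ ≈ 0.813, b = sin(fδ)/sin δ ≈ 1.051.
p = a·p₁ + b·p₂ ≈ (0.649, -0.757, 0.077); φ = arcsin(p_z) ≈ 4.43°, λ = atan2(p_y, p_x) ≈ -49.40°.

≈ lat 4.4°, lon -49.4°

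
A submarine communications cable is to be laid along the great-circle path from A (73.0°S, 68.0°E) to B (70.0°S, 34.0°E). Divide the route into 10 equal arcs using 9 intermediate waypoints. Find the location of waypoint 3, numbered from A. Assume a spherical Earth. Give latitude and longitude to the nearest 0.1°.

Convert each endpoint to a unit vector on the sphere (x = cos φ cos λ, y = cos φ sin λ, z = sin φ).
The central angle between the endpoints is δ = arccos(p₁·p₂) ≈ 0.192 rad (11.0°).
Interpolate at f = 3/10 with slerp weights a = sin((1−f)δ)/sin δ ≈ 0.702, b = sin(fδ)/sin δ ≈ 0.302.
p = a·p₁ + b·p₂ ≈ (0.162, 0.248, -0.955); φ = arcsin(p_z) ≈ -72.75°, λ = atan2(p_y, p_x) ≈ 56.78°.

≈ (72.8°S, 56.8°E)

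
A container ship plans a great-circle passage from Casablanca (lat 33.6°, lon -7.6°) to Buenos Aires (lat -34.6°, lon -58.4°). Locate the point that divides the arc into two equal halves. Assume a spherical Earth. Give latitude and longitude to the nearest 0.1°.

≈ lat -0.6°, lon -32.8°

Write both endpoints as unit vectors p₁, p₂ with components (cos φ cos λ, cos φ sin λ, sin φ).
The central angle between the endpoints is δ = arccos(p₁·p₂) ≈ 1.451 rad (83.2°).
Interpolate at f = 1/2 with slerp weights a = sin((1−f)δ)/sin δ ≈ 0.668, b = sin(fδ)/sin δ ≈ 0.668.
p = a·p₁ + b·p₂ ≈ (0.840, -0.542, -0.010); φ = arcsin(p_z) ≈ -0.55°, λ = atan2(p_y, p_x) ≈ -32.84°.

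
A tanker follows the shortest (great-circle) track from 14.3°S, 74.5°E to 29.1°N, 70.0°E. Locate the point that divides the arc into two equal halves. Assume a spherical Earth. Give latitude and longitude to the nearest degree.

≈ 7°N, 72°E

Write both endpoints as unit vectors p₁, p₂ with components (cos φ cos λ, cos φ sin λ, sin φ).
The central angle between the endpoints is δ = arccos(p₁·p₂) ≈ 0.761 rad (43.6°).
Interpolate at f = 1/2 with slerp weights a = sin((1−f)δ)/sin δ ≈ 0.539, b = sin(fδ)/sin δ ≈ 0.539.
p = a·p₁ + b·p₂ ≈ (0.300, 0.945, 0.129); φ = arcsin(p_z) ≈ 7.41°, λ = atan2(p_y, p_x) ≈ 72.37°.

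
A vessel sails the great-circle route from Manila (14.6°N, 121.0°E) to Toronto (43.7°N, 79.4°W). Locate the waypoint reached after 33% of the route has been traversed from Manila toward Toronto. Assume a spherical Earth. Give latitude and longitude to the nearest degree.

Write both endpoints as unit vectors p₁, p₂ with components (cos φ cos λ, cos φ sin λ, sin φ).
The central angle between the endpoints is δ = arccos(p₁·p₂) ≈ 2.073 rad (118.8°).
Interpolate at f = 0.33 with slerp weights a = sin((1−f)δ)/sin δ ≈ 1.122, b = sin(fδ)/sin δ ≈ 0.721.
p = a·p₁ + b·p₂ ≈ (-0.463, 0.418, 0.781); φ = arcsin(p_z) ≈ 51.36°, λ = atan2(p_y, p_x) ≈ 137.92°.

≈ (51°N, 138°E)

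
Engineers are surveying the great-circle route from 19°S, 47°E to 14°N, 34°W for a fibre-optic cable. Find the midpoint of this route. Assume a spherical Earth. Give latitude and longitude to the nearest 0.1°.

The haversine formula gives a central angle δ ≈ 1.506 rad (86.3°) between the endpoints.
Interpolate at f = 1/2 with slerp weights a = sin((1−f)δ)/sin δ ≈ 0.685, b = sin(fδ)/sin δ ≈ 0.685.
p = a·p₁ + b·p₂ ≈ (0.993, 0.102, -0.057); φ = arcsin(p_z) ≈ -3.29°, λ = atan2(p_y, p_x) ≈ 5.87°.

≈ 3.3°S, 5.9°E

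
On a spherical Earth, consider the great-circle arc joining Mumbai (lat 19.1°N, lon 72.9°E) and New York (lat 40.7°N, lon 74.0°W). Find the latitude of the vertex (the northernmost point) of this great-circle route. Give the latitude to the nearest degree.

The great circle lies in the plane with unit normal n̂ = (p₁ × p₂)/|p₁ × p₂|.
Here n̂_z ≈ -0.424; the vertex latitude is φ_max = arccos|n̂_z| ≈ 64.9°.

≈ 65°N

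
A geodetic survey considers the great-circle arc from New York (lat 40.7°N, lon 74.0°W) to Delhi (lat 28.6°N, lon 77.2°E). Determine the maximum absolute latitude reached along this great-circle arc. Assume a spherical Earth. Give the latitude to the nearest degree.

The great circle lies in the plane with unit normal n̂ = (p₁ × p₂)/|p₁ × p₂|.
Here n̂_z ≈ +0.333; the vertex latitude is φ_max = arccos|n̂_z| ≈ 70.5°.
Check via Clairaut: cos φ_max = |cos φ₁| · sin C = cos(40.7°)·sin(26.1°) ≈ 0.333, again giving ≈ 70.5°.

≈ 71°N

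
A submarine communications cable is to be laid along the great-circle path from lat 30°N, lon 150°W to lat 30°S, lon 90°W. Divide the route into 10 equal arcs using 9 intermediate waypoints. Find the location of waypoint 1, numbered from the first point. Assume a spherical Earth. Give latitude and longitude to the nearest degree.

≈ lat 24°N, lon 143°W

Write both endpoints as unit vectors p₁, p₂ with components (cos φ cos λ, cos φ sin λ, sin φ).
The central angle between the endpoints is δ = arccos(p₁·p₂) ≈ 1.445 rad (82.8°).
Interpolate at f = 1/10 with slerp weights a = sin((1−f)δ)/sin δ ≈ 0.971, b = sin(fδ)/sin δ ≈ 0.145.
p = a·p₁ + b·p₂ ≈ (-0.729, -0.546, 0.413); φ = arcsin(p_z) ≈ 24.40°, λ = atan2(p_y, p_x) ≈ -143.13°.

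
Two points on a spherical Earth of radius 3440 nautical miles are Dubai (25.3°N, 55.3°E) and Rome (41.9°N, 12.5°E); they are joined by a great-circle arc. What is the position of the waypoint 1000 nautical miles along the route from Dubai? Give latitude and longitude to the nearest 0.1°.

Write both endpoints as unit vectors p₁, p₂ with components (cos φ cos λ, cos φ sin λ, sin φ).
The central angle between the endpoints is δ = arccos(p₁·p₂) ≈ 0.677 rad (38.8°). The total great-circle distance is δ·R ≈ 0.677 × 3440 ≈ 2331 nmi, so the target fraction is f = 1000/2331 ≈ 0.429.
Interpolate at f ≈ 0.429 with slerp weights a = sin((1−f)δ)/sin δ ≈ 0.602, b = sin(fδ)/sin δ ≈ 0.457.
p = a·p₁ + b·p₂ ≈ (0.642, 0.521, 0.563); φ = arcsin(p_z) ≈ 34.23°, λ = atan2(p_y, p_x) ≈ 39.06°.

≈ 34.2°N, 39.1°E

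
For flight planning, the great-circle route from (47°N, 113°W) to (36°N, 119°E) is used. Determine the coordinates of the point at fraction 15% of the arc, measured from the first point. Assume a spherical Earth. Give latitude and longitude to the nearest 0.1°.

≈ (56.0°N, 127.6°W)

Convert each endpoint to a unit vector on the sphere (x = cos φ cos λ, y = cos φ sin λ, z = sin φ).
The central angle between the endpoints is δ = arccos(p₁·p₂) ≈ 1.480 rad (84.8°).
Interpolate at f = 0.15 with slerp weights a = sin((1−f)δ)/sin δ ≈ 0.955, b = sin(fδ)/sin δ ≈ 0.221.
p = a·p₁ + b·p₂ ≈ (-0.341, -0.443, 0.829); φ = arcsin(p_z) ≈ 55.98°, λ = atan2(p_y, p_x) ≈ -127.59°.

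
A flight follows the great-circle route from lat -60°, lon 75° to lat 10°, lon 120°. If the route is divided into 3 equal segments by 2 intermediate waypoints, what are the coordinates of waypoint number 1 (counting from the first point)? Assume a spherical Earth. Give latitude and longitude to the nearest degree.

Write both endpoints as unit vectors p₁, p₂ with components (cos φ cos λ, cos φ sin λ, sin φ).
The central angle between the endpoints is δ = arccos(p₁·p₂) ≈ 1.372 rad (78.6°).
Interpolate at f = 1/3 with slerp weights a = sin((1−f)δ)/sin δ ≈ 0.808, b = sin(fδ)/sin δ ≈ 0.450.
p = a·p₁ + b·p₂ ≈ (-0.117, 0.774, -0.622); φ = arcsin(p_z) ≈ -38.44°, λ = atan2(p_y, p_x) ≈ 98.60°.

≈ lat -38°, lon 99°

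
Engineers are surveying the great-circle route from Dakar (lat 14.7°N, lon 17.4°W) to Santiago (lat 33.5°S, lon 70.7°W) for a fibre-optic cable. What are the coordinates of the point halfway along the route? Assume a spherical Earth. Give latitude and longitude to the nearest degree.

From cos δ = sin φ₁ sin φ₂ + cos φ₁ cos φ₂ cos Δλ, the central angle is δ ≈ 1.222 rad (70.0°).
Interpolate at f = 1/2 with slerp weights a = sin((1−f)δ)/sin δ ≈ 0.610, b = sin(fδ)/sin δ ≈ 0.610.
p = a·p₁ + b·p₂ ≈ (0.732, -0.657, -0.182); φ = arcsin(p_z) ≈ -10.49°, λ = atan2(p_y, p_x) ≈ -41.92°.

≈ lat 10°S, lon 42°W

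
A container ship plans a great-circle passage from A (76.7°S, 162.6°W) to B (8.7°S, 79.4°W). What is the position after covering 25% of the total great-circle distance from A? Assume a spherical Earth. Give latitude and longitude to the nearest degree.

≈ (65°S, 108°W)

Convert each endpoint to a unit vector on the sphere (x = cos φ cos λ, y = cos φ sin λ, z = sin φ).
The central angle between the endpoints is δ = arccos(p₁·p₂) ≈ 1.396 rad (80.0°).
Interpolate at f = 0.25 with slerp weights a = sin((1−f)δ)/sin δ ≈ 0.879, b = sin(fδ)/sin δ ≈ 0.347.
p = a·p₁ + b·p₂ ≈ (-0.130, -0.398, -0.908); φ = arcsin(p_z) ≈ -65.26°, λ = atan2(p_y, p_x) ≈ -108.08°.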